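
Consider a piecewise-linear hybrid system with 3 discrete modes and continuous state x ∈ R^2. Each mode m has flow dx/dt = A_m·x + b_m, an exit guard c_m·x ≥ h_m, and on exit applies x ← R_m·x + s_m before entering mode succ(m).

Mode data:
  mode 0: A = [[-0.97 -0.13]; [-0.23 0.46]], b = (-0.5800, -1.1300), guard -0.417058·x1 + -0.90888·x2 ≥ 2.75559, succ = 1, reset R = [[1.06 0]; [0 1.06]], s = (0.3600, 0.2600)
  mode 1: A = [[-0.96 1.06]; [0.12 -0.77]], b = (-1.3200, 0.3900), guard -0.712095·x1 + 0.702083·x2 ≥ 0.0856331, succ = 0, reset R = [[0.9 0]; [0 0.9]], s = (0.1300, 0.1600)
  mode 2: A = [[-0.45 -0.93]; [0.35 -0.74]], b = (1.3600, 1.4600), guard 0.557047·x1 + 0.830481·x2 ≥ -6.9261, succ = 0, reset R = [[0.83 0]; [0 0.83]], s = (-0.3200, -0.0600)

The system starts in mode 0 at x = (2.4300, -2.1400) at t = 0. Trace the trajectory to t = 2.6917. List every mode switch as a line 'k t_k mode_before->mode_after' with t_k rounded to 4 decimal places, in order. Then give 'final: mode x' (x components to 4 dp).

1 0.5285 0->1
2 1.4906 1->0
3 2.3347 0->1
final: 1 -1.4205 -1.8772

Mode 0: guard c·x = 2.7556 hit at Δt = 0.5285 (t = 0.5285), x⁻ = (1.3739, -3.6623) → reset → x⁺ = (1.8163, -3.6220), jump to mode 1
Mode 1: guard c·x = 0.0856 hit at Δt = 0.9621 (t = 1.4906), x⁻ = (-1.6035, -1.5044) → reset → x⁺ = (-1.3131, -1.1940), jump to mode 0
Mode 0: guard c·x = 2.7556 hit at Δt = 0.8441 (t = 2.3347), x⁻ = (-0.7649, -2.6809) → reset → x⁺ = (-0.4508, -2.5817), jump to mode 1
Mode 1: flow for 0.3570 to horizon, guard not reached → x = (-1.4205, -1.8772)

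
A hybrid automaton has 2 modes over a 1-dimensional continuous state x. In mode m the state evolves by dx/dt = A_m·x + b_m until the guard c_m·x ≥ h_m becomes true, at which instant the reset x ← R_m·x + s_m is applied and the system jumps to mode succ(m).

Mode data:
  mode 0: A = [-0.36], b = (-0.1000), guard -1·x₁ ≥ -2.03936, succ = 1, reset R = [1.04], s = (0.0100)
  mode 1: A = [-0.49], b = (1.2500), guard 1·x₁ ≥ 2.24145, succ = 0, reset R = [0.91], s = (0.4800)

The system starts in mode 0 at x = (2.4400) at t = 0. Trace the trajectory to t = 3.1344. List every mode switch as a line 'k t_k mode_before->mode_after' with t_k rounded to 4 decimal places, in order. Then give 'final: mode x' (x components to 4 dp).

1 0.4430 0->1
2 1.0660 1->0
3 1.5893 0->1
4 2.2123 1->0
5 2.7356 0->1
final: 1 2.2055

Mode 0: guard c·x = -2.0394 hit at Δt = 0.4430 (t = 0.4430), x⁻ = (2.0394) → reset → x⁺ = (2.1309), jump to mode 1
Mode 1: guard c·x = 2.2414 hit at Δt = 0.6230 (t = 1.0660), x⁻ = (2.2414) → reset → x⁺ = (2.5197), jump to mode 0
Mode 0: guard c·x = -2.0394 hit at Δt = 0.5233 (t = 1.5893), x⁻ = (2.0394) → reset → x⁺ = (2.1309), jump to mode 1
Mode 1: guard c·x = 2.2414 hit at Δt = 0.6230 (t = 2.2123), x⁻ = (2.2414) → reset → x⁺ = (2.5197), jump to mode 0
Mode 0: guard c·x = -2.0394 hit at Δt = 0.5233 (t = 2.7356), x⁻ = (2.0394) → reset → x⁺ = (2.1309), jump to mode 1
Mode 1: flow for 0.3988 to horizon, guard not reached → x = (2.2055)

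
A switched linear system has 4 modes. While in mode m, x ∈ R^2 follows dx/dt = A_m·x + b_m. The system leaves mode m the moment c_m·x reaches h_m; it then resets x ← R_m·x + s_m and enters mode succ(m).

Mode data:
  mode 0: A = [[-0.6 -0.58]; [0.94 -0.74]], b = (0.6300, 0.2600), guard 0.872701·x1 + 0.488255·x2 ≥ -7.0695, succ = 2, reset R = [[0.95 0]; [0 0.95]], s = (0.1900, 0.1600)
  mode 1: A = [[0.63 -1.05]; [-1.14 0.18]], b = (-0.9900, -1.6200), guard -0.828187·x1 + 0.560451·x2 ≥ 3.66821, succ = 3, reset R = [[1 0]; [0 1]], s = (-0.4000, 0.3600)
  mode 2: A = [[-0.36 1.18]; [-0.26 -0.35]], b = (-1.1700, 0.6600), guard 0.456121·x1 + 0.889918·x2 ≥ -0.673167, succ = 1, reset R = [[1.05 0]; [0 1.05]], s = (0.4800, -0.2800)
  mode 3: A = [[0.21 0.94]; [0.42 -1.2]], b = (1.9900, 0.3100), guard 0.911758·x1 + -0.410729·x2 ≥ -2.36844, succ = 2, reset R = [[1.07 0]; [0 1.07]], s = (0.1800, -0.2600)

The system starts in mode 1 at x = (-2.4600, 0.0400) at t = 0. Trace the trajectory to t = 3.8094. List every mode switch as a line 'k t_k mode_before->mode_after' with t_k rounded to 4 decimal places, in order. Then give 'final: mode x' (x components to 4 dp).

1 0.4143 1->3
2 1.4042 3->2
3 2.2613 2->1
4 2.6172 1->3
5 3.4305 3->2
final: 2 -2.6635 0.2690

Mode 1: guard c·x = 3.6682 hit at Δt = 0.4143 (t = 0.4143), x⁻ = (-3.8476, 0.8594) → reset → x⁺ = (-4.2476, 1.2194), jump to mode 3
Mode 3: guard c·x = -2.3684 hit at Δt = 0.9899 (t = 1.4042), x⁻ = (-2.7054, -0.2392) → reset → x⁺ = (-2.7148, -0.5160), jump to mode 2
Mode 2: guard c·x = -0.6732 hit at Δt = 0.8571 (t = 2.2613), x⁻ = (-2.7467, 0.6514) → reset → x⁺ = (-2.4041, 0.4040), jump to mode 1
Mode 1: guard c·x = 3.6682 hit at Δt = 0.3559 (t = 2.6172), x⁻ = (-3.6913, 1.0904) → reset → x⁺ = (-4.0913, 1.4504), jump to mode 3
Mode 3: guard c·x = -2.3684 hit at Δt = 0.8133 (t = 3.4305), x⁻ = (-2.5889, 0.0195) → reset → x⁺ = (-2.5901, -0.2391), jump to mode 2
Mode 2: flow for 0.3789 to horizon, guard not reached → x = (-2.6635, 0.2690)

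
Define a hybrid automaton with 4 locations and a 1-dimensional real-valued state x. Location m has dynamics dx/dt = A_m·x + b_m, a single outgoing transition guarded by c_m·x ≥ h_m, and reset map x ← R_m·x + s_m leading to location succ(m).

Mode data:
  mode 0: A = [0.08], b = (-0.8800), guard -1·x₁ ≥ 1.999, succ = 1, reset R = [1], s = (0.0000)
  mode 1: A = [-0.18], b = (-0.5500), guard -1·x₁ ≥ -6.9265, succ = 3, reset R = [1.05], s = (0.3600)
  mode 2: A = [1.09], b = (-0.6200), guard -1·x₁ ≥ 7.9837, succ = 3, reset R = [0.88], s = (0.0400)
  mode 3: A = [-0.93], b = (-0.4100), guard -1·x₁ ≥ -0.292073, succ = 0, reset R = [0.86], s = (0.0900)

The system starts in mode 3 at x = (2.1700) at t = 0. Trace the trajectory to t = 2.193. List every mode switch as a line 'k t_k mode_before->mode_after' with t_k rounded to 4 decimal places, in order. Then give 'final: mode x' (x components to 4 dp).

Mode 3: guard c·x = -0.2921 hit at Δt = 1.3660 (t = 1.3660), x⁻ = (0.2921) → reset → x⁺ = (0.3412), jump to mode 0
Mode 0: flow for 0.8270 to horizon, guard not reached → x = (-0.3879)

1 1.3660 3->0
final: 0 -0.3879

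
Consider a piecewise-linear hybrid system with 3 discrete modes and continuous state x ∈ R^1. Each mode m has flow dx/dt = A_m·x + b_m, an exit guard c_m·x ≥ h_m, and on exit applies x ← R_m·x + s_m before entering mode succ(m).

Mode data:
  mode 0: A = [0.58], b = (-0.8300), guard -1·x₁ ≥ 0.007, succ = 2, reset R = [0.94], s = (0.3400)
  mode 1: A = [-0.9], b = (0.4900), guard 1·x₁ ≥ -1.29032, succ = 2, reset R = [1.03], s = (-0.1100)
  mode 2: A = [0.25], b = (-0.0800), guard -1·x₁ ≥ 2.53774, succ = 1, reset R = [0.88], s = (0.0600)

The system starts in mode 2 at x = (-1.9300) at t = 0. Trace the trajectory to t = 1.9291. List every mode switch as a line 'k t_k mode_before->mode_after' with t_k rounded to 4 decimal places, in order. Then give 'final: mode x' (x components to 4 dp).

Mode 2: guard c·x = 2.5377 hit at Δt = 0.9564 (t = 0.9564), x⁻ = (-2.5377) → reset → x⁺ = (-2.1732), jump to mode 1
Mode 1: guard c·x = -1.2903 hit at Δt = 0.4365 (t = 1.3929), x⁻ = (-1.2903) → reset → x⁺ = (-1.4390), jump to mode 2
Mode 2: flow for 0.5362 to horizon, guard not reached → x = (-1.6914)

1 0.9564 2->1
2 1.3929 1->2
final: 2 -1.6914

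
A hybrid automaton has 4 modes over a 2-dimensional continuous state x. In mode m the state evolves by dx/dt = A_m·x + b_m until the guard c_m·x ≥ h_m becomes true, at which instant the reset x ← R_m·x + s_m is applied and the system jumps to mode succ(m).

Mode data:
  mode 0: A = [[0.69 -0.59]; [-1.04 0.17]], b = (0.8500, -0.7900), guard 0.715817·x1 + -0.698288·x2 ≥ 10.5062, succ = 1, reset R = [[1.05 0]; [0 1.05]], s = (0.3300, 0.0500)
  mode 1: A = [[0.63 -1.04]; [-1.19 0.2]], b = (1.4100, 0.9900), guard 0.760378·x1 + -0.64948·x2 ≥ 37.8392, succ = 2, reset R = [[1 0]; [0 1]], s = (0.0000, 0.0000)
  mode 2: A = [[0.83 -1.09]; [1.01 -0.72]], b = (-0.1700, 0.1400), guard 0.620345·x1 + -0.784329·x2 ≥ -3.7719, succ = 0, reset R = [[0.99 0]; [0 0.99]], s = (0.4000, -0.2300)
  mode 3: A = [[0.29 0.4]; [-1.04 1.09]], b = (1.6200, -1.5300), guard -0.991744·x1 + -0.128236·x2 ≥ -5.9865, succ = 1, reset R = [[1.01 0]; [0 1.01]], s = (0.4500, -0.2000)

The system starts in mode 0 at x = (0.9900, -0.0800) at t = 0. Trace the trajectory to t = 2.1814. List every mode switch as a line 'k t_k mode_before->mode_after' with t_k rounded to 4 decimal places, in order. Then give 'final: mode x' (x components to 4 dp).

1 1.4500 0->1
final: 1 27.3898 -22.7519

Mode 0: guard c·x = 10.5062 hit at Δt = 1.4500 (t = 1.4500), x⁻ = (7.8466, -7.0021) → reset → x⁺ = (8.5689, -7.3022), jump to mode 1
Mode 1: flow for 0.7314 to horizon, guard not reached → x = (27.3898, -22.7519)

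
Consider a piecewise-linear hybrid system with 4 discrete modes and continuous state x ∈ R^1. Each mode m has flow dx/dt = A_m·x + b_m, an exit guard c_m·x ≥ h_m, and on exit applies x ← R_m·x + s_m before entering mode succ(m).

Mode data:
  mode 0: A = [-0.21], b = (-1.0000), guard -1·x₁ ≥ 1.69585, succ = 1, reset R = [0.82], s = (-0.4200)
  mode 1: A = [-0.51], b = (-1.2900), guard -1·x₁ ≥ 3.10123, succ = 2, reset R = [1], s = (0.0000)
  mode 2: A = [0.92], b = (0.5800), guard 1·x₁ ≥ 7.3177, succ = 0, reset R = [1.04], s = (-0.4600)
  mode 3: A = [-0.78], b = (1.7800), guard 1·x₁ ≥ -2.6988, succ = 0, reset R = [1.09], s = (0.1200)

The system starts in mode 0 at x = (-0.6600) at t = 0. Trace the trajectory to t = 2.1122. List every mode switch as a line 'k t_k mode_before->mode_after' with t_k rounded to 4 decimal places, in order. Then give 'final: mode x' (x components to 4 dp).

Mode 0: guard c·x = 1.6959 hit at Δt = 1.3860 (t = 1.3860), x⁻ = (-1.6959) → reset → x⁺ = (-1.8106), jump to mode 1
Mode 1: flow for 0.7262 to horizon, guard not reached → x = (-2.0331)

1 1.3860 0->1
final: 1 -2.0331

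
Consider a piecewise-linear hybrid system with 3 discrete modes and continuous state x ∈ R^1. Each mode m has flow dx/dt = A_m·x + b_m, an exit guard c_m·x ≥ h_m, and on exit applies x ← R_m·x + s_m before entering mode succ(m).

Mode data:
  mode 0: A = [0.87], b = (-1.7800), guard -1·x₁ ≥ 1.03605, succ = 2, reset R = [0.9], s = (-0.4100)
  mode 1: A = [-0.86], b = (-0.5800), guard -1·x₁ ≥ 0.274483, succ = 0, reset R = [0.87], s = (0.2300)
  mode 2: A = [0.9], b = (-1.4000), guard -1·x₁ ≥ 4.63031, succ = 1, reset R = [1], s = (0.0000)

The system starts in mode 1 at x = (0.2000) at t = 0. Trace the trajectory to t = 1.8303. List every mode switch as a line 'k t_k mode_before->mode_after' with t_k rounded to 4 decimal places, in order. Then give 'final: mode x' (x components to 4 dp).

Mode 1: guard c·x = 0.2745 hit at Δt = 0.9096 (t = 0.9096), x⁻ = (-0.2745) → reset → x⁺ = (-0.0088), jump to mode 0
Mode 0: guard c·x = 1.0360 hit at Δt = 0.4660 (t = 1.3756), x⁻ = (-1.0360) → reset → x⁺ = (-1.3424), jump to mode 2
Mode 2: flow for 0.4547 to horizon, guard not reached → x = (-2.8078)

1 0.9096 1->0
2 1.3756 0->2
final: 2 -2.8078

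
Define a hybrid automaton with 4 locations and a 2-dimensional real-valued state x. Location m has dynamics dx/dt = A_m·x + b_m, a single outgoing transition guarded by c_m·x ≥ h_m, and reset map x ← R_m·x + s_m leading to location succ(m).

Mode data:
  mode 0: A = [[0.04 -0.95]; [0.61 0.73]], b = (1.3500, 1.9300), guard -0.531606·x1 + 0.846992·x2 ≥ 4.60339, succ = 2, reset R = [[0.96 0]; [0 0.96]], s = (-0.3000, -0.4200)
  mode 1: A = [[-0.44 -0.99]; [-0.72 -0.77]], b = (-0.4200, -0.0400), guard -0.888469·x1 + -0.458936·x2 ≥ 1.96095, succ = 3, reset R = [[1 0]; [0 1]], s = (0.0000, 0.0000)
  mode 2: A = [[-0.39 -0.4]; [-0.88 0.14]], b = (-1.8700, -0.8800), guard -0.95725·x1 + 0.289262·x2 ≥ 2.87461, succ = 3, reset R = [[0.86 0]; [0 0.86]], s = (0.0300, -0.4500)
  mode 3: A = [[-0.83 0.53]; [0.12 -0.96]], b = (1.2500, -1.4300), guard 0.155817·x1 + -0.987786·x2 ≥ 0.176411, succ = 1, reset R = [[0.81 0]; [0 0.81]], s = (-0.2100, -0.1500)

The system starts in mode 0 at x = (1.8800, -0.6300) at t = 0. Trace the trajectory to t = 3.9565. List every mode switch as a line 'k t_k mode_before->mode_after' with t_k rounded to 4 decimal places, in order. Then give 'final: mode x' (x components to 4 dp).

Mode 0: guard c·x = 4.6034 hit at Δt = 1.3753 (t = 1.3753), x⁻ = (0.9784, 6.0491) → reset → x⁺ = (0.6393, 5.3871), jump to mode 2
Mode 2: guard c·x = 2.8746 hit at Δt = 0.5126 (t = 1.8879), x⁻ = (-1.3429, 5.4938) → reset → x⁺ = (-1.1249, 4.2747), jump to mode 3
Mode 3: guard c·x = 0.1764 hit at Δt = 1.4465 (t = 3.3344), x⁻ = (1.2735, 0.0223) → reset → x⁺ = (0.8215, -0.1319), jump to mode 1
Mode 1: flow for 0.6221 to horizon, guard not reached → x = (0.5338, -0.3327)

1 1.3753 0->2
2 1.8879 2->3
3 3.3344 3->1
final: 1 0.5338 -0.3327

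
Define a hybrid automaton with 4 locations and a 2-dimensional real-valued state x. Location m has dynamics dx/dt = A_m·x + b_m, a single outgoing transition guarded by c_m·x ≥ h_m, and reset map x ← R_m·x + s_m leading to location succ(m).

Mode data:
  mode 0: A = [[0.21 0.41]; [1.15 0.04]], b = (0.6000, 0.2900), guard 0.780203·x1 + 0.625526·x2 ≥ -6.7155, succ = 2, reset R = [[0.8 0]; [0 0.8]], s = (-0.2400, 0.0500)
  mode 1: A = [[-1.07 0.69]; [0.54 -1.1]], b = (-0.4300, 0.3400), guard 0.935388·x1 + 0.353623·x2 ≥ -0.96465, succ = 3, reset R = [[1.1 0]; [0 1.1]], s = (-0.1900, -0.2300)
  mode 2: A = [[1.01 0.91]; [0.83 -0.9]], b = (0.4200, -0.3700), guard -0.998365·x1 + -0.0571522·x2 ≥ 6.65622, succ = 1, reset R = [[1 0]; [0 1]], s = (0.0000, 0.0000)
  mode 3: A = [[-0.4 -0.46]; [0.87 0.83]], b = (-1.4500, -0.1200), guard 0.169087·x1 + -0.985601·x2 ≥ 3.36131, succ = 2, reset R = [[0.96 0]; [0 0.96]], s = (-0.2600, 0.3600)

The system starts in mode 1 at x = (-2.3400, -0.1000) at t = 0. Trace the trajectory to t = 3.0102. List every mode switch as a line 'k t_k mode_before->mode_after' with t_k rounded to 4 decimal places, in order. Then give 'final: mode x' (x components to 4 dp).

Mode 1: guard c·x = -0.9647 hit at Δt = 1.5588 (t = 1.5588), x⁻ = (-0.9275, -0.2745) → reset → x⁺ = (-1.2103, -0.5319), jump to mode 3
Mode 3: guard c·x = 3.3613 hit at Δt = 1.0895 (t = 2.6483), x⁻ = (-1.2692, -3.6282) → reset → x⁺ = (-1.4785, -3.1230), jump to mode 2
Mode 2: flow for 0.3619 to horizon, guard not reached → x = (-3.1406, -2.9610)

1 1.5588 1->3
2 2.6483 3->2
final: 2 -3.1406 -2.9610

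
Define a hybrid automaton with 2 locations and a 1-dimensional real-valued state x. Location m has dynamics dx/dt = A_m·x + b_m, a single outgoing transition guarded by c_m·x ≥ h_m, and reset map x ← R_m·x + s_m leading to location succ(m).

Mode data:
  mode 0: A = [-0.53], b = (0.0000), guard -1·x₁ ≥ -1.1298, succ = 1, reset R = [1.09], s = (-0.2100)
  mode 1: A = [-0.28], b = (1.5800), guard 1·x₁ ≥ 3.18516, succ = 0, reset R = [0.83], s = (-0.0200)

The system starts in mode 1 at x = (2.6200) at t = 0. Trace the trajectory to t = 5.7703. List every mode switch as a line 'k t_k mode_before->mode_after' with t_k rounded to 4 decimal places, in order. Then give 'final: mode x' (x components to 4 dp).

Mode 1: guard c·x = 3.1852 hit at Δt = 0.7392 (t = 0.7392), x⁻ = (3.1852) → reset → x⁺ = (2.6237), jump to mode 0
Mode 0: guard c·x = -1.1298 hit at Δt = 1.5897 (t = 2.3289), x⁻ = (1.1298) → reset → x⁺ = (1.0215), jump to mode 1
Mode 1: guard c·x = 3.1852 hit at Δt = 2.2552 (t = 4.5841), x⁻ = (3.1852) → reset → x⁺ = (2.6237), jump to mode 0
Mode 0: flow for 1.1862 to horizon, guard not reached → x = (1.3992)

1 0.7392 1->0
2 2.3289 0->1
3 4.5841 1->0
final: 0 1.3992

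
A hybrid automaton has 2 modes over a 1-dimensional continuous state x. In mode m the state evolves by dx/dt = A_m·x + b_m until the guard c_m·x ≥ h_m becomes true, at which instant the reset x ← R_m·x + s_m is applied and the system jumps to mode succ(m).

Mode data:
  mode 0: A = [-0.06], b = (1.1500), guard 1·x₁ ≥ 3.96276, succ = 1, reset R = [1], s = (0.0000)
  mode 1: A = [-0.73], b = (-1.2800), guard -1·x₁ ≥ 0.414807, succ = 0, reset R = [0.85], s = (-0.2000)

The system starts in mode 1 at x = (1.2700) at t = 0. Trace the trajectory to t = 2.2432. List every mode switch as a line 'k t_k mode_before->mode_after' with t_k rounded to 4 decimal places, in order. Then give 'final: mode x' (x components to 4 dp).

1 1.1161 1->0
final: 0 0.7369

Mode 1: guard c·x = 0.4148 hit at Δt = 1.1161 (t = 1.1161), x⁻ = (-0.4148) → reset → x⁺ = (-0.5526), jump to mode 0
Mode 0: flow for 1.1271 to horizon, guard not reached → x = (0.7369)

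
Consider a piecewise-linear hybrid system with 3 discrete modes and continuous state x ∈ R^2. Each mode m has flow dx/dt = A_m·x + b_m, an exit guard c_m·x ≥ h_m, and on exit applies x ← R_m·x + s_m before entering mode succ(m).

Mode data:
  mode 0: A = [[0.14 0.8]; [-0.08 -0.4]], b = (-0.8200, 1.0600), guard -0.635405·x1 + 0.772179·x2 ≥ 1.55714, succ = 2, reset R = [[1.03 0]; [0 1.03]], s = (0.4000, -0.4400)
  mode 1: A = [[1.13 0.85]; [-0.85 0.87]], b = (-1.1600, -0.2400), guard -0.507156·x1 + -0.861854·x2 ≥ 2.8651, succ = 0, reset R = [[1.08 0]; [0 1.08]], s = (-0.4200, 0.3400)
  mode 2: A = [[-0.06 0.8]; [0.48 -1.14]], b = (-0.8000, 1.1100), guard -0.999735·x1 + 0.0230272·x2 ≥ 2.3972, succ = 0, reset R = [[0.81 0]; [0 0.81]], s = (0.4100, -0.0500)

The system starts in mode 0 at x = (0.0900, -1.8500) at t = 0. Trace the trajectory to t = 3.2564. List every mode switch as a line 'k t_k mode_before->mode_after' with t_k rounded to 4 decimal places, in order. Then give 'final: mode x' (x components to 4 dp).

1 1.4363 0->2
2 2.1864 2->0
3 2.6317 0->2
final: 2 -2.0097 0.0951

Mode 0: guard c·x = 1.5571 hit at Δt = 1.4363 (t = 1.4363), x⁻ = (-2.1701, 0.2309) → reset → x⁺ = (-1.8352, -0.2022), jump to mode 2
Mode 2: guard c·x = 2.3972 hit at Δt = 0.7501 (t = 2.1864), x⁻ = (-2.3990, -0.0505) → reset → x⁺ = (-1.5332, -0.0909), jump to mode 0
Mode 0: guard c·x = 1.5571 hit at Δt = 0.4453 (t = 2.6317), x⁻ = (-1.9479, 0.4137) → reset → x⁺ = (-1.6063, -0.0139), jump to mode 2
Mode 2: flow for 0.6247 to horizon, guard not reached → x = (-2.0097, 0.0951)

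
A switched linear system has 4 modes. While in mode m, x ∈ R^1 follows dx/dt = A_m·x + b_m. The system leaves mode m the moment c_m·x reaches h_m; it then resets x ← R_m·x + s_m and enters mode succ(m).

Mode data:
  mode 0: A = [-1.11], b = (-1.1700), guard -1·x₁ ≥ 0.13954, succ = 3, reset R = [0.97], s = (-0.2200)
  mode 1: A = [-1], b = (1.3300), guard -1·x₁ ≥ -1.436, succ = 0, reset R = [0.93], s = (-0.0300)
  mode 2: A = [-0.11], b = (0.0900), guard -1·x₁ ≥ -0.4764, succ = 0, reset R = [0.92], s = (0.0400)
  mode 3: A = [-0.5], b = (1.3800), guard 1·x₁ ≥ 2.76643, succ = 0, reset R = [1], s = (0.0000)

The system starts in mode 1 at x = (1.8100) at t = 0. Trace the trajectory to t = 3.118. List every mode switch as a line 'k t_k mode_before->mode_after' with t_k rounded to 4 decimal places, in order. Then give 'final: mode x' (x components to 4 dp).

1 1.5103 1->0
2 2.3642 0->3
final: 3 0.6229

Mode 1: guard c·x = -1.4360 hit at Δt = 1.5103 (t = 1.5103), x⁻ = (1.4360) → reset → x⁺ = (1.3055), jump to mode 0
Mode 0: guard c·x = 0.1395 hit at Δt = 0.8539 (t = 2.3642), x⁻ = (-0.1395) → reset → x⁺ = (-0.3554), jump to mode 3
Mode 3: flow for 0.7538 to horizon, guard not reached → x = (0.6229)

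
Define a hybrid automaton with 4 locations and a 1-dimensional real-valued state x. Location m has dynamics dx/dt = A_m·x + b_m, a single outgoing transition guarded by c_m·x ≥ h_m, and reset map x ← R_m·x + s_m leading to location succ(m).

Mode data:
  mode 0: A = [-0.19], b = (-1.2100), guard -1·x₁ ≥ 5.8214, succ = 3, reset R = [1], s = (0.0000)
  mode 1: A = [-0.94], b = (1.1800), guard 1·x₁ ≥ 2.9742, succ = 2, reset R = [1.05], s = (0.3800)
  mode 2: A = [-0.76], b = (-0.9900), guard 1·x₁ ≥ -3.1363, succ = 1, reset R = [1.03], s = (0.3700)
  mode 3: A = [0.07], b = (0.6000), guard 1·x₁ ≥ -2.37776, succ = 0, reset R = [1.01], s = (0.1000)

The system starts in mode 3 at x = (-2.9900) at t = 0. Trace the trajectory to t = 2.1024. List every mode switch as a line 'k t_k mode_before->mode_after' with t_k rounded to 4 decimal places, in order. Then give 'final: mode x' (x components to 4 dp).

Mode 3: guard c·x = -2.3778 hit at Δt = 1.4869 (t = 1.4869), x⁻ = (-2.3778) → reset → x⁺ = (-2.3015), jump to mode 0
Mode 0: flow for 0.6155 to horizon, guard not reached → x = (-2.7504)

1 1.4869 3->0
final: 0 -2.7504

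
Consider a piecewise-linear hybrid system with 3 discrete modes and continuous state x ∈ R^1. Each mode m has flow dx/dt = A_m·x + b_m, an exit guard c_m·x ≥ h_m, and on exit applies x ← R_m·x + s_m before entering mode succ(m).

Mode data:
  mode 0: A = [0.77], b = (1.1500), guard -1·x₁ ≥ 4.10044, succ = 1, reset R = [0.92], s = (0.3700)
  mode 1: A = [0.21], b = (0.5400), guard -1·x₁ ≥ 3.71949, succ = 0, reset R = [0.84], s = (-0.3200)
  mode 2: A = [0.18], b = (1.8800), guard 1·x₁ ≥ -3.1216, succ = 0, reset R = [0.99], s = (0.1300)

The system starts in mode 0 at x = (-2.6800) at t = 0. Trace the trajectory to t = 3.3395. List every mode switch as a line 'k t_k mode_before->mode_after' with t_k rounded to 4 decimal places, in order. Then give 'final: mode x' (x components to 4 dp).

1 1.0223 0->1
2 2.5615 1->0
3 2.9380 0->1
final: 1 -3.4755

Mode 0: guard c·x = 4.1004 hit at Δt = 1.0223 (t = 1.0223), x⁻ = (-4.1004) → reset → x⁺ = (-3.4024), jump to mode 1
Mode 1: guard c·x = 3.7195 hit at Δt = 1.5392 (t = 2.5615), x⁻ = (-3.7195) → reset → x⁺ = (-3.4444), jump to mode 0
Mode 0: guard c·x = 4.1004 hit at Δt = 0.3765 (t = 2.9380), x⁻ = (-4.1004) → reset → x⁺ = (-3.4024), jump to mode 1
Mode 1: flow for 0.4015 to horizon, guard not reached → x = (-3.4755)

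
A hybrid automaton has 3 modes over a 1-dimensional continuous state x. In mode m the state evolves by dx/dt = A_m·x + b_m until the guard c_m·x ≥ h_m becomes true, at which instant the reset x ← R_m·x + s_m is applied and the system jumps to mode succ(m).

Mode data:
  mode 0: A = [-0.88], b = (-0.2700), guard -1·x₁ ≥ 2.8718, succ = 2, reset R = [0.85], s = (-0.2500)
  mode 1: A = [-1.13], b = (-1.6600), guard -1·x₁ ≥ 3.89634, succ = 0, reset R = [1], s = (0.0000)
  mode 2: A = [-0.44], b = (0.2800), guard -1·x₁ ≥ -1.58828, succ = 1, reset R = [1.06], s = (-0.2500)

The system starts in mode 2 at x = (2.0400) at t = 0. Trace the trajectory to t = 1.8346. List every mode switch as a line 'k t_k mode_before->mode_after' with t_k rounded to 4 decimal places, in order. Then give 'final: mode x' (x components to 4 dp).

Mode 2: guard c·x = -1.5883 hit at Δt = 0.8826 (t = 0.8826), x⁻ = (1.5883) → reset → x⁺ = (1.4336), jump to mode 1
Mode 1: flow for 0.9520 to horizon, guard not reached → x = (-0.4791)

1 0.8826 2->1
final: 1 -0.4791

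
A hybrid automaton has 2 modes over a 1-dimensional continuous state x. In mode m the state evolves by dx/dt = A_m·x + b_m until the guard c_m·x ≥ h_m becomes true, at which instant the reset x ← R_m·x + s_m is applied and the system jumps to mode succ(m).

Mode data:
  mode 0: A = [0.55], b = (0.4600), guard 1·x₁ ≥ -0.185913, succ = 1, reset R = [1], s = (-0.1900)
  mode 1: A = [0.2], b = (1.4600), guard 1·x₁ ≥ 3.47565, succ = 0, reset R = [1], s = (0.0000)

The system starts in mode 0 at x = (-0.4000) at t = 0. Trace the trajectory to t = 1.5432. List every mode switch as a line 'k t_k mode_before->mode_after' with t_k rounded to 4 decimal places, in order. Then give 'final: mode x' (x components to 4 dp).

1 0.7258 0->1
final: 1 0.8538

Mode 0: guard c·x = -0.1859 hit at Δt = 0.7258 (t = 0.7258), x⁻ = (-0.1859) → reset → x⁺ = (-0.3759), jump to mode 1
Mode 1: flow for 0.8174 to horizon, guard not reached → x = (0.8538)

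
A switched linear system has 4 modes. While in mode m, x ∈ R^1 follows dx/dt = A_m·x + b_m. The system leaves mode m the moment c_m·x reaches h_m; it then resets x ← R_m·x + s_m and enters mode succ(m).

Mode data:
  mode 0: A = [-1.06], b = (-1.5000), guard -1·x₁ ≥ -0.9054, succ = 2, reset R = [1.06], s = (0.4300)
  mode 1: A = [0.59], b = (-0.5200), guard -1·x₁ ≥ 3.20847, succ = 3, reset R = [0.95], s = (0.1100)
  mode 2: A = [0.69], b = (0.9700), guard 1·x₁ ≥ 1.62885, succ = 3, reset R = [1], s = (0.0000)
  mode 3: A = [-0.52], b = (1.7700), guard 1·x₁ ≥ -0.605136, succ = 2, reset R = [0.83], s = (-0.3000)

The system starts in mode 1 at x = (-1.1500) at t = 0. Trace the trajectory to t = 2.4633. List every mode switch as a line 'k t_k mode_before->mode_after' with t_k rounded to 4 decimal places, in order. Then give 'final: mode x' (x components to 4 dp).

Mode 1: guard c·x = 3.2085 hit at Δt = 1.1861 (t = 1.1861), x⁻ = (-3.2085) → reset → x⁺ = (-2.9380), jump to mode 3
Mode 3: guard c·x = -0.6051 hit at Δt = 0.8820 (t = 2.0681), x⁻ = (-0.6051) → reset → x⁺ = (-0.8023), jump to mode 2
Mode 2: flow for 0.3952 to horizon, guard not reached → x = (-0.6131)

1 1.1861 1->3
2 2.0681 3->2
final: 2 -0.6131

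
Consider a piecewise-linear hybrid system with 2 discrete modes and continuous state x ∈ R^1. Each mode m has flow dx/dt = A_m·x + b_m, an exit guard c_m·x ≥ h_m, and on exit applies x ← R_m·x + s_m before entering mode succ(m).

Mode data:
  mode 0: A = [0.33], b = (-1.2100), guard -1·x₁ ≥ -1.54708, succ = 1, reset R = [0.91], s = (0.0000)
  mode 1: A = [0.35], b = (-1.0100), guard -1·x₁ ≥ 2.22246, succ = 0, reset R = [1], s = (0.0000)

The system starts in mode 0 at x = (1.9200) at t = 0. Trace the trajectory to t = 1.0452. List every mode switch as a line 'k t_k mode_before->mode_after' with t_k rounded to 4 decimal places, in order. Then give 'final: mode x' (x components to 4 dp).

1 0.5864 0->1
final: 1 1.1504

Mode 0: guard c·x = -1.5471 hit at Δt = 0.5864 (t = 0.5864), x⁻ = (1.5471) → reset → x⁺ = (1.4078), jump to mode 1
Mode 1: flow for 0.4588 to horizon, guard not reached → x = (1.1504)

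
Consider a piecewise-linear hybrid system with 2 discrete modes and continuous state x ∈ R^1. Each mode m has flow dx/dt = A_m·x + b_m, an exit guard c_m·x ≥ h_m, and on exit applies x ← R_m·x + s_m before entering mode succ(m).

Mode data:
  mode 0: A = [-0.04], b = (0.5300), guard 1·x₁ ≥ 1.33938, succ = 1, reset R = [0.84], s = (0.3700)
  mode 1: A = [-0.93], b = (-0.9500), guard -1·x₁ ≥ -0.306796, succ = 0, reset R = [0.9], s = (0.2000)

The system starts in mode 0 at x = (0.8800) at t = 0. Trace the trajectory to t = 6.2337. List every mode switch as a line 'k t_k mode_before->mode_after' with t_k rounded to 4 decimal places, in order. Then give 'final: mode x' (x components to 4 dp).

Mode 0: guard c·x = 1.3394 hit at Δt = 0.9461 (t = 0.9461), x⁻ = (1.3394) → reset → x⁺ = (1.4951), jump to mode 1
Mode 1: guard c·x = -0.3068 hit at Δt = 0.6871 (t = 1.6332), x⁻ = (0.3068) → reset → x⁺ = (0.4761), jump to mode 0
Mode 0: guard c·x = 1.3394 hit at Δt = 1.7493 (t = 3.3825), x⁻ = (1.3394) → reset → x⁺ = (1.4951), jump to mode 1
Mode 1: guard c·x = -0.3068 hit at Δt = 0.6871 (t = 4.0696), x⁻ = (0.3068) → reset → x⁺ = (0.4761), jump to mode 0
Mode 0: guard c·x = 1.3394 hit at Δt = 1.7493 (t = 5.8189), x⁻ = (1.3394) → reset → x⁺ = (1.4951), jump to mode 1
Mode 1: flow for 0.4148 to horizon, guard not reached → x = (0.6896)

1 0.9461 0->1
2 1.6332 1->0
3 3.3825 0->1
4 4.0696 1->0
5 5.8189 0->1
final: 1 0.6896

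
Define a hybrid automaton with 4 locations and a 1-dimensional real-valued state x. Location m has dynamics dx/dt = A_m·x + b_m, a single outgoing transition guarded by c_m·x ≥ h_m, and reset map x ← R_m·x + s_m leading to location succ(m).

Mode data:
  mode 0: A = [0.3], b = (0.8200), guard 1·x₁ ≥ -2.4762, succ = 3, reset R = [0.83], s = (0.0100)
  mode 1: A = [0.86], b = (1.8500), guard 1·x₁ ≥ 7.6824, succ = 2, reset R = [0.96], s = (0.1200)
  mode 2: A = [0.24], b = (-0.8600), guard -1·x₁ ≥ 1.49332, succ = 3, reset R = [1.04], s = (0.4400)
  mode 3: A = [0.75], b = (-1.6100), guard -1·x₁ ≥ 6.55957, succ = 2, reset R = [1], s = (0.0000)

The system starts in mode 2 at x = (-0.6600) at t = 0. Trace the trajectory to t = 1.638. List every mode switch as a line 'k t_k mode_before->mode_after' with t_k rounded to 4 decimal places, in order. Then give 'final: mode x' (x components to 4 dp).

1 0.7471 2->3
final: 3 -4.2120

Mode 2: guard c·x = 1.4933 hit at Δt = 0.7471 (t = 0.7471), x⁻ = (-1.4933) → reset → x⁺ = (-1.1131), jump to mode 3
Mode 3: flow for 0.8909 to horizon, guard not reached → x = (-4.2120)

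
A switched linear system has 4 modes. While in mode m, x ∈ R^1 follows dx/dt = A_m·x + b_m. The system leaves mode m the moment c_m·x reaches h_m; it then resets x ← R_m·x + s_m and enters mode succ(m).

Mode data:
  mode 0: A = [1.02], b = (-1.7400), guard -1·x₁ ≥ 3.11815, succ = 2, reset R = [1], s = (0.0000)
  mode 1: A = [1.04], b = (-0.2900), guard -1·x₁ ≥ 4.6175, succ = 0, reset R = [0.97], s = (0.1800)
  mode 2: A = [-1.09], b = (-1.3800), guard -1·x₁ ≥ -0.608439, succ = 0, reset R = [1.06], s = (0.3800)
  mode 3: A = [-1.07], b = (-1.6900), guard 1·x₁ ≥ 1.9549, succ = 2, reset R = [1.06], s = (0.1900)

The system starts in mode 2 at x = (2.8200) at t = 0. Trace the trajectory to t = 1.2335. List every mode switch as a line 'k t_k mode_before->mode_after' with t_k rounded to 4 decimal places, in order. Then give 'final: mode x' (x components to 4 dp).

Mode 2: guard c·x = -0.6084 hit at Δt = 0.7149 (t = 0.7149), x⁻ = (0.6084) → reset → x⁺ = (1.0249), jump to mode 0
Mode 0: flow for 0.5186 to horizon, guard not reached → x = (0.5502)

1 0.7149 2->0
final: 0 0.5502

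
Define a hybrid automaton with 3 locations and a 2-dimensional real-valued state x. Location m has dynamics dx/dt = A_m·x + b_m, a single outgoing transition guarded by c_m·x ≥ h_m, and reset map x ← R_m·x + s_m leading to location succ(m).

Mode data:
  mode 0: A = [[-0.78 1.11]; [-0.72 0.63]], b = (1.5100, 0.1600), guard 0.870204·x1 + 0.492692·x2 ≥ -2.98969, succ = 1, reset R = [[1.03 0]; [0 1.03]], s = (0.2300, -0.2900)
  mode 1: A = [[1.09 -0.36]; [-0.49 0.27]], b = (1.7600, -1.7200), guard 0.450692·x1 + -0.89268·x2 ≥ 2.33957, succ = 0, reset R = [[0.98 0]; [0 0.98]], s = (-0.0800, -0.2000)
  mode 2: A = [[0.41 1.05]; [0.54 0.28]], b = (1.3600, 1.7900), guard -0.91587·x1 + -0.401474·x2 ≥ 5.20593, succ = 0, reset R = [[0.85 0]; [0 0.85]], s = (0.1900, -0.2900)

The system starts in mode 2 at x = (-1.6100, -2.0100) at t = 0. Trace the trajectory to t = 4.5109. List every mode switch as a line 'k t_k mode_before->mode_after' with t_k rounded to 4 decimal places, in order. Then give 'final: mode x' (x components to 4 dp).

1 1.4958 2->0
2 2.2040 0->1
3 3.4392 1->0
final: 0 -3.1310 -4.3454

Mode 2: guard c·x = 5.2059 hit at Δt = 1.4958 (t = 1.4958), x⁻ = (-4.5772, -2.5252) → reset → x⁺ = (-3.7006, -2.4364), jump to mode 0
Mode 0: guard c·x = -2.9897 hit at Δt = 0.7082 (t = 2.2040), x⁻ = (-2.5054, -1.6429) → reset → x⁺ = (-2.3506, -1.9822), jump to mode 1
Mode 1: guard c·x = 2.3396 hit at Δt = 1.2352 (t = 3.4392), x⁻ = (-2.0253, -3.6434) → reset → x⁺ = (-2.0648, -3.7705), jump to mode 0
Mode 0: flow for 1.0717 to horizon, guard not reached → x = (-3.1310, -4.3454)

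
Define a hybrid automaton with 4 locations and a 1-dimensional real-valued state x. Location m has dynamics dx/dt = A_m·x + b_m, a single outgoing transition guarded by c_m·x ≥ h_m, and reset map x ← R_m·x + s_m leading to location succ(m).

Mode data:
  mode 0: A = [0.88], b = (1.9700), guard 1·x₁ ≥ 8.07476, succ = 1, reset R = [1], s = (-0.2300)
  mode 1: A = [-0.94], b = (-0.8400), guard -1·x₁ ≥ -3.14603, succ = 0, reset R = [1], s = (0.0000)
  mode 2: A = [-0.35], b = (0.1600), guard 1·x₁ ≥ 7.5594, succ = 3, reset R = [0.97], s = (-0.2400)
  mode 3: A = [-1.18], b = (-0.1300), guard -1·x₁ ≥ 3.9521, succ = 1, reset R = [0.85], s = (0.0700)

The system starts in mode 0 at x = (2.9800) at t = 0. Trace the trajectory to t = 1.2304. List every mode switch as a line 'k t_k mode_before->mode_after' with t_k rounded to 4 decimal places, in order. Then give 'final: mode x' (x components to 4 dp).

1 0.7741 0->1
final: 1 4.7969

Mode 0: guard c·x = 8.0748 hit at Δt = 0.7741 (t = 0.7741), x⁻ = (8.0748) → reset → x⁺ = (7.8448), jump to mode 1
Mode 1: flow for 0.4563 to horizon, guard not reached → x = (4.7969)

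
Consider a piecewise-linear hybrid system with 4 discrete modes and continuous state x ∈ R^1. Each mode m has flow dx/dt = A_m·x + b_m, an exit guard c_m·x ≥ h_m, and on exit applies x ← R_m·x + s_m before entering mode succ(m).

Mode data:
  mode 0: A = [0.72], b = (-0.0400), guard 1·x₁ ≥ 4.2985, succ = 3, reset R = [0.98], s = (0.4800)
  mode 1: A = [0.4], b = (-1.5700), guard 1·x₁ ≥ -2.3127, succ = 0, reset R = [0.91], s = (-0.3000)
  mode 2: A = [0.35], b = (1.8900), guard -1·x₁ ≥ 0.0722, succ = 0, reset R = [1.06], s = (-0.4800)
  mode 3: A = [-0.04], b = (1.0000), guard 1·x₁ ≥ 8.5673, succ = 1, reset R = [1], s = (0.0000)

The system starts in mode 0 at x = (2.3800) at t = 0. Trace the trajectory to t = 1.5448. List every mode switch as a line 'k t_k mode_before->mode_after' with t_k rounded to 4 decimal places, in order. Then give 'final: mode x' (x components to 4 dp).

1 0.8358 0->3
final: 3 5.2604

Mode 0: guard c·x = 4.2985 hit at Δt = 0.8358 (t = 0.8358), x⁻ = (4.2985) → reset → x⁺ = (4.6925), jump to mode 3
Mode 3: flow for 0.7090 to horizon, guard not reached → x = (5.2604)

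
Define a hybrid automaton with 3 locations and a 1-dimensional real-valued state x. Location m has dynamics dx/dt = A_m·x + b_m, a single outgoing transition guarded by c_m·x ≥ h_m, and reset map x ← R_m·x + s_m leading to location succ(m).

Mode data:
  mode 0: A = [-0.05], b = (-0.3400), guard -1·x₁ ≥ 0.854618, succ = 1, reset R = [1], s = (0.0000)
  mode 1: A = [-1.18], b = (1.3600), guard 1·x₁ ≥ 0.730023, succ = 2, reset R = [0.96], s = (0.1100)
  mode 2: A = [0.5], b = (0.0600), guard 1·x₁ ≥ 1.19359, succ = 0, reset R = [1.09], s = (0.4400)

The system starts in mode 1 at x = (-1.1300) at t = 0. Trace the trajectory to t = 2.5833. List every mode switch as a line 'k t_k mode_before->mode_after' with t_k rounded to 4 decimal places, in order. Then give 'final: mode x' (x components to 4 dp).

1 1.4295 1->2
2 2.1184 2->0
final: 0 1.5448

Mode 1: guard c·x = 0.7300 hit at Δt = 1.4295 (t = 1.4295), x⁻ = (0.7300) → reset → x⁺ = (0.8108), jump to mode 2
Mode 2: guard c·x = 1.1936 hit at Δt = 0.6889 (t = 2.1184), x⁻ = (1.1936) → reset → x⁺ = (1.7410), jump to mode 0
Mode 0: flow for 0.4649 to horizon, guard not reached → x = (1.5448)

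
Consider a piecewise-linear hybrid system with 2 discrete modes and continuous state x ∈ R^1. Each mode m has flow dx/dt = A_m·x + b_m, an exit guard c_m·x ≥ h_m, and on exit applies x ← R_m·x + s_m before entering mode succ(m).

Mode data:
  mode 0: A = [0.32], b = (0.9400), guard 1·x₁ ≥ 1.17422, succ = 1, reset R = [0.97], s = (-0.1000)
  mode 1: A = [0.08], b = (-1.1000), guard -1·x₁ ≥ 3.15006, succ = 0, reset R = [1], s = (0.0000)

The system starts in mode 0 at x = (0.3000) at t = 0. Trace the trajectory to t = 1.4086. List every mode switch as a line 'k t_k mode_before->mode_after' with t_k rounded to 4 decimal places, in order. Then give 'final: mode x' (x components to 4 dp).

Mode 0: guard c·x = 1.1742 hit at Δt = 0.7470 (t = 0.7470), x⁻ = (1.1742) → reset → x⁺ = (1.0390), jump to mode 1
Mode 1: flow for 0.6616 to horizon, guard not reached → x = (0.3481)

1 0.7470 0->1
final: 1 0.3481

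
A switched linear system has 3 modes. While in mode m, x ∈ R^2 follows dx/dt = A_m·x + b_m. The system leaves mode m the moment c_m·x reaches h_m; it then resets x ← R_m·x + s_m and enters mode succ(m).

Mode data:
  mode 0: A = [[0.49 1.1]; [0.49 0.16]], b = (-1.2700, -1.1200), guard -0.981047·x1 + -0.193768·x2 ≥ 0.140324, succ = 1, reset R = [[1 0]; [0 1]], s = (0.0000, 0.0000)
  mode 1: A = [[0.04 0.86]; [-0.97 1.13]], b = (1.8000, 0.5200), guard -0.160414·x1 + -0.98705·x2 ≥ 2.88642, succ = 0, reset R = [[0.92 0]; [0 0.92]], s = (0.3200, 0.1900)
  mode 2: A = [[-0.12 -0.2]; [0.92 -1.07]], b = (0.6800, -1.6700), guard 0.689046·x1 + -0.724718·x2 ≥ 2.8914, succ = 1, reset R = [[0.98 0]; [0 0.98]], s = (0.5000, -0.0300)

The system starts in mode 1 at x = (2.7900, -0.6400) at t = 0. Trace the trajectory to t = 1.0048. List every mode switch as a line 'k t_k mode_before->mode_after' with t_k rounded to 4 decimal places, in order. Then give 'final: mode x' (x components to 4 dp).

1 0.6161 1->0
final: 0 1.7582 -3.1048

Mode 1: guard c·x = 2.8864 hit at Δt = 0.6161 (t = 0.6161), x⁻ = (2.9908, -3.4104) → reset → x⁺ = (3.0716, -2.9475), jump to mode 0
Mode 0: flow for 0.3887 to horizon, guard not reached → x = (1.7582, -3.1048)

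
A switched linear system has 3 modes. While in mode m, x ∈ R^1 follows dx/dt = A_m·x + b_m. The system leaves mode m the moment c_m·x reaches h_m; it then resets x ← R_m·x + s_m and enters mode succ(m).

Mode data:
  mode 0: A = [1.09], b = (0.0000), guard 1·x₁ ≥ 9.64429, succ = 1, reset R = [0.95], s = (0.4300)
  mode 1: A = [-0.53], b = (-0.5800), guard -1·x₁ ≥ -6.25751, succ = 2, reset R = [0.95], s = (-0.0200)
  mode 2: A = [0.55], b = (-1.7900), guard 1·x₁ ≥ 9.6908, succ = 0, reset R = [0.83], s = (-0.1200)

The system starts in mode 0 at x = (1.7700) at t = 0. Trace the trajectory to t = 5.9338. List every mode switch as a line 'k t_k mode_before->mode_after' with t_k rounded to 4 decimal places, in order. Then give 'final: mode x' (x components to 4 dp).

1 1.5554 0->1
2 2.2611 1->2
3 3.8608 2->0
4 4.0411 0->1
5 4.7468 1->2
final: 2 8.3837

Mode 0: guard c·x = 9.6443 hit at Δt = 1.5554 (t = 1.5554), x⁻ = (9.6443) → reset → x⁺ = (9.5921), jump to mode 1
Mode 1: guard c·x = -6.2575 hit at Δt = 0.7057 (t = 2.2611), x⁻ = (6.2575) → reset → x⁺ = (5.9246), jump to mode 2
Mode 2: guard c·x = 9.6908 hit at Δt = 1.5997 (t = 3.8608), x⁻ = (9.6908) → reset → x⁺ = (7.9234), jump to mode 0
Mode 0: guard c·x = 9.6443 hit at Δt = 0.1803 (t = 4.0411), x⁻ = (9.6443) → reset → x⁺ = (9.5921), jump to mode 1
Mode 1: guard c·x = -6.2575 hit at Δt = 0.7057 (t = 4.7468), x⁻ = (6.2575) → reset → x⁺ = (5.9246), jump to mode 2
Mode 2: flow for 1.1870 to horizon, guard not reached → x = (8.3837)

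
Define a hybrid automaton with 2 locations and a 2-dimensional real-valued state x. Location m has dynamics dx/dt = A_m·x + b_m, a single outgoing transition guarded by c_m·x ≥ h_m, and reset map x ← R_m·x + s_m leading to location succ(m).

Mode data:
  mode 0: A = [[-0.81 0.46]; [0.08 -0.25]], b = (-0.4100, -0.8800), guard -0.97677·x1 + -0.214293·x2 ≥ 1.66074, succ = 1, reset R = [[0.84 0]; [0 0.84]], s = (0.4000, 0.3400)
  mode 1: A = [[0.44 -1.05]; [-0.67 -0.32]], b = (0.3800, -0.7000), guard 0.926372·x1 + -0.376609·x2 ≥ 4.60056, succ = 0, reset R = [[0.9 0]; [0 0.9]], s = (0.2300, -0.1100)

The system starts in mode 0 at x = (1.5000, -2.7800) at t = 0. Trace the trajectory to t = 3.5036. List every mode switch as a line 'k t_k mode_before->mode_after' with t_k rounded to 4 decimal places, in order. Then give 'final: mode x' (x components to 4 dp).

Mode 0: guard c·x = 1.6607 hit at Δt = 1.4643 (t = 1.4643), x⁻ = (-1.0389, -3.0143) → reset → x⁺ = (-0.4727, -2.1920), jump to mode 1
Mode 1: guard c·x = 4.6006 hit at Δt = 1.1803 (t = 2.6446), x⁻ = (3.6843, -3.1531) → reset → x⁺ = (3.5459, -2.9478), jump to mode 0
Mode 0: flow for 0.8590 to horizon, guard not reached → x = (0.6809, -2.9410)

1 1.4643 0->1
2 2.6446 1->0
final: 0 0.6809 -2.9410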